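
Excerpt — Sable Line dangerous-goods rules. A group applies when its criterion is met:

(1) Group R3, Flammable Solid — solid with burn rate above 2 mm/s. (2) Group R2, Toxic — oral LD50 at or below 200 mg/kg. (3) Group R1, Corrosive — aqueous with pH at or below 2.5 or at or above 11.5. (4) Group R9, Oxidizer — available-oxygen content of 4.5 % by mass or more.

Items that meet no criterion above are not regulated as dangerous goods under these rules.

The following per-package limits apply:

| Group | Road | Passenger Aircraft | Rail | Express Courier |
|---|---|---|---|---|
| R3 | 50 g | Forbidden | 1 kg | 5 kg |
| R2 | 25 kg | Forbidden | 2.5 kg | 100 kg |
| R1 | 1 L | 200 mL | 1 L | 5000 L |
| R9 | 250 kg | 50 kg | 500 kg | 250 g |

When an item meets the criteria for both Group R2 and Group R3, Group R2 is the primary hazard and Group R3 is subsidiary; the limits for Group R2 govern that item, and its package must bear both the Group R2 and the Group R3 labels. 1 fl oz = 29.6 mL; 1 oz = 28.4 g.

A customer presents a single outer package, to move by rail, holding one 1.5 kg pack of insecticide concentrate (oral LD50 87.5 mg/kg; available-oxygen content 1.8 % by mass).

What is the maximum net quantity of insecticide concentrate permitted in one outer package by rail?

With oral LD50 87.5 mg/kg (≤ 200 mg/kg), the insecticide concentrate falls in Group R2.
The rail limit for Group R2 is 2.5 kg.

2.5 kg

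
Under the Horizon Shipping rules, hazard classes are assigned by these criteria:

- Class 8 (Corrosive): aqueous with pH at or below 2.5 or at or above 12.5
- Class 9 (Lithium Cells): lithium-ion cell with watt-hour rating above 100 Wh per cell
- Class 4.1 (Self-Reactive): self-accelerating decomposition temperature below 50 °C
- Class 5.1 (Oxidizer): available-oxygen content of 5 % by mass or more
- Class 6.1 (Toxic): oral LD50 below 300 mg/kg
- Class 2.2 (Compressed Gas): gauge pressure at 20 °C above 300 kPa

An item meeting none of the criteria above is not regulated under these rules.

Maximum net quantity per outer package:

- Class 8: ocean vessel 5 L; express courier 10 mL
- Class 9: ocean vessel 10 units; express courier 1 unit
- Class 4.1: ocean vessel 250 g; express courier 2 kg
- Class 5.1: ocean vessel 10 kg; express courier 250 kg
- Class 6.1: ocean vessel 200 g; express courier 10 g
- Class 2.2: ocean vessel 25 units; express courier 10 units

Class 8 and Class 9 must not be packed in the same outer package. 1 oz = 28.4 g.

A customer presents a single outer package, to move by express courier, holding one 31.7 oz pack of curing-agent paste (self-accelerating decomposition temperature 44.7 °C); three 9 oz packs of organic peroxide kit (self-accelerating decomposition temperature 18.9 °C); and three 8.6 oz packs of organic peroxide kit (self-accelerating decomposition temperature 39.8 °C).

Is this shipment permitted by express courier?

No

The curing-agent paste has self-accelerating decomposition temperature 44.7 °C, which is < 50 °C, so it is Class 4.1 (Self-Reactive).
With self-accelerating decomposition temperature 18.9 °C (< 50 °C), the organic peroxide kit falls in Class 4.1.
The organic peroxide kit has self-accelerating decomposition temperature 39.8 °C, which is < 50 °C, so it is Class 4.1 (Self-Reactive).
Total Class 4.1: (one 31.7 oz pack = 900.28 g) + (three 9 oz packs = 766.8 g) + (three 8.6 oz packs = 732.72 g) = 2399.8 g.
2399.8 g exceeds the express courier limit of 2 kg for Class 4.1.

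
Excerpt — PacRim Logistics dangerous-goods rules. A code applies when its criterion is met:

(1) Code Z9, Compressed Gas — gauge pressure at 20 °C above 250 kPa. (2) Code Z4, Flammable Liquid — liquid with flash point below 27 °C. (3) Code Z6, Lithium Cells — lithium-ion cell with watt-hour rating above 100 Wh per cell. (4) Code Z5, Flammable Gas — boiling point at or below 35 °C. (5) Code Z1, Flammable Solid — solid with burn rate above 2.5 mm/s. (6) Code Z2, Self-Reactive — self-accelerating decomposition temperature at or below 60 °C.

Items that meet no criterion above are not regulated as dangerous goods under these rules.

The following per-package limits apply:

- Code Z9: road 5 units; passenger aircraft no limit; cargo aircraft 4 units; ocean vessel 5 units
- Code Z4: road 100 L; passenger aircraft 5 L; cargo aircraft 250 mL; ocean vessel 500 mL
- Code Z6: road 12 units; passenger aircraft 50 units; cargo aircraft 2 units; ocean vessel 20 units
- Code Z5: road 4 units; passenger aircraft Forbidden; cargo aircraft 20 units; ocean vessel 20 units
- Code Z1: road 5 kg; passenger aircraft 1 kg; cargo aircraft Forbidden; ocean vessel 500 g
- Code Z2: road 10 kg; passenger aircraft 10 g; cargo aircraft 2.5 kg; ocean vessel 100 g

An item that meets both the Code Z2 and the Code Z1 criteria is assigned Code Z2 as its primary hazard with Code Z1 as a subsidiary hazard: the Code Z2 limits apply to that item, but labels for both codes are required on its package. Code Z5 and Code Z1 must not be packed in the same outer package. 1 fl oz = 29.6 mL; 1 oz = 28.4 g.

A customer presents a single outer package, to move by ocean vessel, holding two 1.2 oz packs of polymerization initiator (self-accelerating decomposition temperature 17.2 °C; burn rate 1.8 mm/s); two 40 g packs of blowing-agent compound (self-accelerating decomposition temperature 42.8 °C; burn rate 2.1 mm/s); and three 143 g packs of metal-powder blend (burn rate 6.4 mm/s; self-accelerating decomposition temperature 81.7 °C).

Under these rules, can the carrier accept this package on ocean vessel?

No

Self-accelerating decomposition temperature 17.2 °C meets the Code Z2 criterion (Self-Reactive), so the polymerization initiator is Code Z2.
With self-accelerating decomposition temperature 42.8 °C (≤ 60 °C), the blowing-agent compound falls in Code Z2.
Burn rate 6.4 mm/s meets the Code Z1 criterion (Flammable Solid), so the metal-powder blend is Code Z1.
Total Code Z2: (two 1.2 oz packs = 68.16 g) + (two 40 g packs = 80 g) = 148.16 g.
148.16 g exceeds the ocean vessel limit of 100 g for Code Z2.
Code Z1 quantity: three 143 g packs = 429 g.
429 g ≤ 500 g (ocean vessel limit, Code Z1) — within limit.
The segregation rule (Code Z5 with Code Z1) does not apply to Code Z2 with Code Z1.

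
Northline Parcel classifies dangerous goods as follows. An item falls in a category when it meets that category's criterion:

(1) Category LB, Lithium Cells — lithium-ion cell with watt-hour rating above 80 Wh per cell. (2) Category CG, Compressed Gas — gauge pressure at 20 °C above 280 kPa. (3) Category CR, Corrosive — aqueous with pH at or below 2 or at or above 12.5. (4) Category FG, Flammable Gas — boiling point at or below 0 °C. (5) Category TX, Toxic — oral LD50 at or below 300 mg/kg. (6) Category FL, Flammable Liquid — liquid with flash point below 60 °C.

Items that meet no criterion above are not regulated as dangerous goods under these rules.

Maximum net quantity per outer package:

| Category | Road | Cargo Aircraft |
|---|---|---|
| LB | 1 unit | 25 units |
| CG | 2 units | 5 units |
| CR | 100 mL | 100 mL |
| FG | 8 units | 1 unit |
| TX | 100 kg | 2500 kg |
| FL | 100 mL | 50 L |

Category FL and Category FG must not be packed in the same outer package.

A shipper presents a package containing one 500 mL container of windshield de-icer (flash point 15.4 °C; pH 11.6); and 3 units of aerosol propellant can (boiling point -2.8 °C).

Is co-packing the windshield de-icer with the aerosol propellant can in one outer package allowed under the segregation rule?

Flash point 15.4 °C meets the Category FL criterion (Flammable Liquid), so the windshield de-icer is Category FL.
With boiling point -2.8 °C (≤ 0 °C), the aerosol propellant can falls in Category FG.
Category FL and Category FG may not share an outer package.

No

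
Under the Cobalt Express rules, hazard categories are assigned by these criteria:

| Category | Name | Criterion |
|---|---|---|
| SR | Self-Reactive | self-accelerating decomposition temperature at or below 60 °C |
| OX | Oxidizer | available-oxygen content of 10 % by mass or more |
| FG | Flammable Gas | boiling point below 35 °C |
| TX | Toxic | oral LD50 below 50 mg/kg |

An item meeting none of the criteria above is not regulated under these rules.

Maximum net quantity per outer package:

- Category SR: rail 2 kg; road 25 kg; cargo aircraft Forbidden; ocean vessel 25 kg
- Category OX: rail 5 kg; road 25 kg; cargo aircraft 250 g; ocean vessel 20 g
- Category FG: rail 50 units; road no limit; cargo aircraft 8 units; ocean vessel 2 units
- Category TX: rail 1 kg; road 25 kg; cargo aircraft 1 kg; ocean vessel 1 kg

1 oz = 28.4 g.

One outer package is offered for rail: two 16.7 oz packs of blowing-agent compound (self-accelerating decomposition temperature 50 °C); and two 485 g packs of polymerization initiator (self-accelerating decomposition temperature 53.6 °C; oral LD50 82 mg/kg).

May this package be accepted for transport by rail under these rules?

Yes

The blowing-agent compound has self-accelerating decomposition temperature 50 °C, which is ≤ 60 °C, so it is Category SR (Self-Reactive).
Polymerization initiator: self-accelerating decomposition temperature 53.6 °C ≤ 60 °C → Category SR (Self-Reactive).
Category SR net quantity: (two 16.7 oz packs = 948.56 g) + (two 485 g packs = 970 g) = 1918.56 g.
1918.56 g ≤ 2 kg (rail limit, Category SR) — within limit.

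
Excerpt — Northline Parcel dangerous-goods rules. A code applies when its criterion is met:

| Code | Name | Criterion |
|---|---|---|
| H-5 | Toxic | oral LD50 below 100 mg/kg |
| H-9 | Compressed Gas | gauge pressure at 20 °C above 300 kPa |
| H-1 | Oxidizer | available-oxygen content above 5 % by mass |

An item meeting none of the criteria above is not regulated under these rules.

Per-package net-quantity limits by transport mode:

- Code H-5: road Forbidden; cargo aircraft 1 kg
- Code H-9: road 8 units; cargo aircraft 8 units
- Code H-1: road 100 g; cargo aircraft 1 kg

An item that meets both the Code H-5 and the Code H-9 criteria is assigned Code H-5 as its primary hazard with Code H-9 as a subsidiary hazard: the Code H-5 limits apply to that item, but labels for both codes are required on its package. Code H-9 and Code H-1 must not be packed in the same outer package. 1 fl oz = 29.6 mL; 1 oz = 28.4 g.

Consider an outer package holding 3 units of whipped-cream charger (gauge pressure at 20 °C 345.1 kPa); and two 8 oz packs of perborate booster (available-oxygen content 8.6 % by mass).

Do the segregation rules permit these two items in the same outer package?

No

Gauge pressure at 20 °C 345.1 kPa meets the Code H-9 criterion (Compressed Gas), so the whipped-cream charger is Code H-9.
Perborate booster: available-oxygen content 8.6 % by mass > 5 % by mass → Code H-1 (Oxidizer).
Code H-9 and Code H-1 may not share an outer package.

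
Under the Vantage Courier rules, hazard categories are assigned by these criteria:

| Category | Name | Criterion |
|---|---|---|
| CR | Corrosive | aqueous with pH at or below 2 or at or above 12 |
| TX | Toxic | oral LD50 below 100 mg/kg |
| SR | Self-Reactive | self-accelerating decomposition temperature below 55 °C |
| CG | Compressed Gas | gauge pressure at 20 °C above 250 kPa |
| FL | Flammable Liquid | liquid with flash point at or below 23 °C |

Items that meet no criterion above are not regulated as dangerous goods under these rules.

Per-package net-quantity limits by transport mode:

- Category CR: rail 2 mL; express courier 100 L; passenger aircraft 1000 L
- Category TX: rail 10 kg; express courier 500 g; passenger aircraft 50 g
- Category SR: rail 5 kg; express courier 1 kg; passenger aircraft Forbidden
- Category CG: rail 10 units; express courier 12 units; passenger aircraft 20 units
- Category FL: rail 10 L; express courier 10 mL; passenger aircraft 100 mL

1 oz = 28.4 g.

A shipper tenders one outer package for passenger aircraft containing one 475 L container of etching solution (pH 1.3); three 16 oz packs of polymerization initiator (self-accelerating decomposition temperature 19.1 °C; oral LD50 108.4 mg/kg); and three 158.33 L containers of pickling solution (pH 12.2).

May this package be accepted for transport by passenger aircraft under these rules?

No

pH 1.3 meets the Category CR criterion (Corrosive), so the etching solution is Category CR.
Polymerization initiator: self-accelerating decomposition temperature 19.1 °C < 55 °C → Category SR (Self-Reactive).
Pickling solution: pH 12.2 ≥ 12 → Category CR (Corrosive).
Total Category CR: 475 L + (three 158.33 L containers = 474.99 L) = 949.99 L.
949.99 L ≤ 1000 L (passenger aircraft limit, Category CR) — within limit.
Category SR quantity: three 16 oz packs = 1363.2 g.
By passenger aircraft, Category SR is Forbidden regardless of quantity.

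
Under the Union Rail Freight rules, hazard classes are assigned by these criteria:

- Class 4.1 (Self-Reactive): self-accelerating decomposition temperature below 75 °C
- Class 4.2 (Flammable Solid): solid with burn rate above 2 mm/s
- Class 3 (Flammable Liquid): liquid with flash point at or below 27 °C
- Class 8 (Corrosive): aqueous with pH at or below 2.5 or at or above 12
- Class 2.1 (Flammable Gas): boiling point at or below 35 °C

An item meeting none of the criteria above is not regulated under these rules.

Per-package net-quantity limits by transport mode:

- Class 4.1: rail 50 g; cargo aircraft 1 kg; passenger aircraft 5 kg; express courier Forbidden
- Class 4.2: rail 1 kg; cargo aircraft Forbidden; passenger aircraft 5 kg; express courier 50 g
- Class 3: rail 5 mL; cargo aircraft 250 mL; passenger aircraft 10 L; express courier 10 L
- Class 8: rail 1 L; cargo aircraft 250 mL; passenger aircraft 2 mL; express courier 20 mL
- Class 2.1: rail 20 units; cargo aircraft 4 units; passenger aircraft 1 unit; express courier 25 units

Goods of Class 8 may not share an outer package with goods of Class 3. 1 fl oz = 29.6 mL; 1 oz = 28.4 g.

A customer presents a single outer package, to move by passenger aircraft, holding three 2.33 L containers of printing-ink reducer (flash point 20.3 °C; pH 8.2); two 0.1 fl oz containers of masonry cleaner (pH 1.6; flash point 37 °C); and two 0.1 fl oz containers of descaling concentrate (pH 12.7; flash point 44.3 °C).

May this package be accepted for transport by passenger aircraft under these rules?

No

Printing-ink reducer: flash point 20.3 °C ≤ 27 °C → Class 3 (Flammable Liquid).
pH 1.6 meets the Class 8 criterion (Corrosive), so the masonry cleaner is Class 8.
pH 12.7 meets the Class 8 criterion (Corrosive), so the descaling concentrate is Class 8.
Total Class 8: (two 0.1 fl oz containers = 5.92 mL) + (two 0.1 fl oz containers = 5.92 mL) = 11.84 mL.
11.84 mL > 2 mL (passenger aircraft limit, Class 8) — over the limit.
Class 3 quantity: three 2.33 L containers = 6.99 L.
6.99 L ≤ 10 L (passenger aircraft limit, Class 3) — within limit.
Class 8 and Class 3 may not share an outer package.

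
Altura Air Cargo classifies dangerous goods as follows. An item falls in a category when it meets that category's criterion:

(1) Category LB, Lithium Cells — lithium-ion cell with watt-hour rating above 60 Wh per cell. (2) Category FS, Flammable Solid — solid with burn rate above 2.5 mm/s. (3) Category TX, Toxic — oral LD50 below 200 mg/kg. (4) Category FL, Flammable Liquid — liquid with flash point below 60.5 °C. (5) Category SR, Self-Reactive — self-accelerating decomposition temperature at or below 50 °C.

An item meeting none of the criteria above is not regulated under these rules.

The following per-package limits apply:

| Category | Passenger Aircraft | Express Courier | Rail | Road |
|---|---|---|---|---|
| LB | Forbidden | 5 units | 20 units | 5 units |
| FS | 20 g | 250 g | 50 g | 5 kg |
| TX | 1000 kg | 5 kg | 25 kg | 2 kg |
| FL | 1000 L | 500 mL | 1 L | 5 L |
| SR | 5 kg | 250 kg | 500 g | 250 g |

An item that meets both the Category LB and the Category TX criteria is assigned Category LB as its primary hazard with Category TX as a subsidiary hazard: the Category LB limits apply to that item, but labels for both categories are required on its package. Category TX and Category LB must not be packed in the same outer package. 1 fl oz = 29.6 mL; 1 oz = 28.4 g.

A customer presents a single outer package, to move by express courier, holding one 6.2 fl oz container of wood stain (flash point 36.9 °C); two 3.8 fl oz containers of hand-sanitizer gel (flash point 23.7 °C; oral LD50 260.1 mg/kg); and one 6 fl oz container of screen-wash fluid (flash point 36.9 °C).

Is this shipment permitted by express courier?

No

Wood stain: flash point 36.9 °C < 60.5 °C → Category FL (Flammable Liquid).
Hand-sanitizer gel: flash point 23.7 °C < 60.5 °C → Category FL (Flammable Liquid).
Flash point 36.9 °C meets the Category FL criterion (Flammable Liquid), so the screen-wash fluid is Category FL.
Category FL net quantity: (one 6.2 fl oz container = 183.52 mL) + (two 3.8 fl oz containers = 224.96 mL) + (one 6 fl oz container = 177.6 mL) = 586.08 mL.
586.08 mL exceeds the express courier limit of 500 mL for Category FL.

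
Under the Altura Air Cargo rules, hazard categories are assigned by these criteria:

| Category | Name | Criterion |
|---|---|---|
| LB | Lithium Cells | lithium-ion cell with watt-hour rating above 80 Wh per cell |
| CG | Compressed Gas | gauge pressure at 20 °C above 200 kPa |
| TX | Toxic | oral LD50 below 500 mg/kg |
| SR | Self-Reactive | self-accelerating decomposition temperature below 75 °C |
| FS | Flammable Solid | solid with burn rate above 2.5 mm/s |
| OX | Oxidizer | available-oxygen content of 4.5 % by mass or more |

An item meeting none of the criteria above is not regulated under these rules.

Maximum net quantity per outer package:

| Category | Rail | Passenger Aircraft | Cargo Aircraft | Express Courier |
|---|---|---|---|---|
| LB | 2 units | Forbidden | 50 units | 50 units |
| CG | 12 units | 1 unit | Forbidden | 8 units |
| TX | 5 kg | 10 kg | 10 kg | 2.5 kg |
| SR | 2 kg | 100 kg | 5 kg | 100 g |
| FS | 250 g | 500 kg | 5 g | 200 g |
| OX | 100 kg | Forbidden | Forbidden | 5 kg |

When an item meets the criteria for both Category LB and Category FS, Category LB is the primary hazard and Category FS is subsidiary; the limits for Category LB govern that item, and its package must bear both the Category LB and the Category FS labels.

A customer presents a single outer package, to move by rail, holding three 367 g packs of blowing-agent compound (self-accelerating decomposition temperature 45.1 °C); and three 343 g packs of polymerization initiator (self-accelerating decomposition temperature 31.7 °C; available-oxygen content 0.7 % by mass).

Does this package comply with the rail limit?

No

Blowing-agent compound: self-accelerating decomposition temperature 45.1 °C < 75 °C → Category SR (Self-Reactive).
The polymerization initiator has self-accelerating decomposition temperature 31.7 °C, which is < 75 °C, so it is Category SR (Self-Reactive).
Total Category SR: (three 367 g packs = 1.101 kg) + (three 343 g packs = 1.029 kg) = 2.13 kg.
2.13 kg exceeds the rail limit of 2 kg for Category SR.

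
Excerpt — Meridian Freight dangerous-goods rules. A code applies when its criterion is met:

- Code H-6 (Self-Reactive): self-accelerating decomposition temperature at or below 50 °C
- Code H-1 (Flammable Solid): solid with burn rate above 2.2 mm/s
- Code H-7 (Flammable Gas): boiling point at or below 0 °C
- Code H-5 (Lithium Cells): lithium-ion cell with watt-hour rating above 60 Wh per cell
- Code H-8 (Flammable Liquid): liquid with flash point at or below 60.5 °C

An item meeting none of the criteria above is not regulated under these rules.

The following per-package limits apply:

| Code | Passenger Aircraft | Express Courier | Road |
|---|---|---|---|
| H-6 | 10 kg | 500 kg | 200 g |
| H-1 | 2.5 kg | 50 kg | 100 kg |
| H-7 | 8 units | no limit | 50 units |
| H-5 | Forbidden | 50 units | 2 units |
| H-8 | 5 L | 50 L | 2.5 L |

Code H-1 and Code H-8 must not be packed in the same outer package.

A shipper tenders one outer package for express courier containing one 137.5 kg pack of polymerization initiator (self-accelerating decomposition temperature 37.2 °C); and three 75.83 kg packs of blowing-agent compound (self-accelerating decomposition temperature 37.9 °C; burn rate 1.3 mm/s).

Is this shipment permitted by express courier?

Yes

With self-accelerating decomposition temperature 37.2 °C (≤ 50 °C), the polymerization initiator falls in Code H-6.
With self-accelerating decomposition temperature 37.9 °C (≤ 50 °C), the blowing-agent compound falls in Code H-6.
Total Code H-6: 137.5 kg + (three 75.83 kg packs = 227.49 kg) = 364.99 kg.
364.99 kg is within the express courier limit of 500 kg for Code H-6.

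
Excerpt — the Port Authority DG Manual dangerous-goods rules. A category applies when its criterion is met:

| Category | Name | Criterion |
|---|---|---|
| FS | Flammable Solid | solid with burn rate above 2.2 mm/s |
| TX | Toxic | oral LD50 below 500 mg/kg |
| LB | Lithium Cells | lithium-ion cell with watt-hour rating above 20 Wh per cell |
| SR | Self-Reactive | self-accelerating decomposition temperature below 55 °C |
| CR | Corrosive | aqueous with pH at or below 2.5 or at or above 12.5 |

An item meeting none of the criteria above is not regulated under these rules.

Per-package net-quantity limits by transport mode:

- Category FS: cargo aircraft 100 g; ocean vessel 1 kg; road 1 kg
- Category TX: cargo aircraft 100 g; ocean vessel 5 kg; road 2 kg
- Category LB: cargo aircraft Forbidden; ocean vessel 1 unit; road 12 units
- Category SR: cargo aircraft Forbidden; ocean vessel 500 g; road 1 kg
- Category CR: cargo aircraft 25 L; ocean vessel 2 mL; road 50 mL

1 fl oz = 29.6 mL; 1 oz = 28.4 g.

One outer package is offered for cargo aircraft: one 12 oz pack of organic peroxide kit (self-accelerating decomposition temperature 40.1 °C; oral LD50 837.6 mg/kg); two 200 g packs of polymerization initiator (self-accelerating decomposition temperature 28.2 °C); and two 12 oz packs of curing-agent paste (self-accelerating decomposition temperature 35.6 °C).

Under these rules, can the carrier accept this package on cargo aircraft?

Self-accelerating decomposition temperature 40.1 °C meets the Category SR criterion (Self-Reactive), so the organic peroxide kit is Category SR.
The polymerization initiator has self-accelerating decomposition temperature 28.2 °C, which is < 55 °C, so it is Category SR (Self-Reactive).
The curing-agent paste has self-accelerating decomposition temperature 35.6 °C, which is < 55 °C, so it is Category SR (Self-Reactive).
Total Category SR: (one 12 oz pack = 340.8 g) + (two 200 g packs = 400 g) + (two 12 oz packs = 681.6 g) = 1422.4 g.
By cargo aircraft, Category SR is Forbidden regardless of quantity.

No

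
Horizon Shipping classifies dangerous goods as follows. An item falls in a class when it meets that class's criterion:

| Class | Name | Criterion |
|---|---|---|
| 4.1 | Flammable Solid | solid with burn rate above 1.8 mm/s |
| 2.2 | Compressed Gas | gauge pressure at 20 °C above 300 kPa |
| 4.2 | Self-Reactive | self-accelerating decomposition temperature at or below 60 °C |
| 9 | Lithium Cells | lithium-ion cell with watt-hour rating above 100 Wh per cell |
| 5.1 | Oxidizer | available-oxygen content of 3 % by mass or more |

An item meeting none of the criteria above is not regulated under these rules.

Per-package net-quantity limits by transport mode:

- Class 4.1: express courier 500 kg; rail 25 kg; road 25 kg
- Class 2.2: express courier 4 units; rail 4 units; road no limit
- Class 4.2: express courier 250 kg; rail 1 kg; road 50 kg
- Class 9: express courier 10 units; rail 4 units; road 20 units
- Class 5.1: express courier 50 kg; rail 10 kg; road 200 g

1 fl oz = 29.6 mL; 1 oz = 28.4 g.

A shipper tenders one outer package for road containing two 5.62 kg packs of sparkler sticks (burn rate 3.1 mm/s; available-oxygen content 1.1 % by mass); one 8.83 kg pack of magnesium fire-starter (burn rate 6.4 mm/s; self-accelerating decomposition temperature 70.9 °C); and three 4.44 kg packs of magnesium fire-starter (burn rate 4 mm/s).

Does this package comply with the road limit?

Sparkler sticks: burn rate 3.1 mm/s > 1.8 mm/s → Class 4.1 (Flammable Solid).
With burn rate 6.4 mm/s (> 1.8 mm/s), the magnesium fire-starter falls in Class 4.1.
Burn rate 4 mm/s meets the Class 4.1 criterion (Flammable Solid), so the magnesium fire-starter is Class 4.1.
Class 4.1 net quantity: (two 5.62 kg packs = 11.24 kg) + 8.83 kg + (three 4.44 kg packs = 13.32 kg) = 33.39 kg.
That exceeds the Class 4.1 road limit of 25 kg.

No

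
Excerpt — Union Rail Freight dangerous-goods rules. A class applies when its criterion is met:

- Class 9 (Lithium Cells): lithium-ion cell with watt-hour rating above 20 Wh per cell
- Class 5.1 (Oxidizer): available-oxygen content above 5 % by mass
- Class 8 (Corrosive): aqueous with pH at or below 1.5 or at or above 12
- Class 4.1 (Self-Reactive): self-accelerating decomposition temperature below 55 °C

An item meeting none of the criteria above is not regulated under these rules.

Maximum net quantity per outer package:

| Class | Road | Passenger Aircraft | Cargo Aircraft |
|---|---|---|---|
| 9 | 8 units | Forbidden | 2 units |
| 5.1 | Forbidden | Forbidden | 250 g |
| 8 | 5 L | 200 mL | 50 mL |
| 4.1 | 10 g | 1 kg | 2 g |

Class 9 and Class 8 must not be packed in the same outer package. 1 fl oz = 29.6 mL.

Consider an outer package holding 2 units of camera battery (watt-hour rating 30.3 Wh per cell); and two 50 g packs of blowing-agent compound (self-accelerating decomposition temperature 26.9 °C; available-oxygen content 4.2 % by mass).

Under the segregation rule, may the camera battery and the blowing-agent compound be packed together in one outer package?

Yes

Camera battery: watt-hour rating 30.3 Wh per cell > 20 Wh per cell → Class 9 (Lithium Cells).
Self-accelerating decomposition temperature 26.9 °C meets the Class 4.1 criterion (Self-Reactive), so the blowing-agent compound is Class 4.1.
No segregation rule bars Class 9 with Class 4.1.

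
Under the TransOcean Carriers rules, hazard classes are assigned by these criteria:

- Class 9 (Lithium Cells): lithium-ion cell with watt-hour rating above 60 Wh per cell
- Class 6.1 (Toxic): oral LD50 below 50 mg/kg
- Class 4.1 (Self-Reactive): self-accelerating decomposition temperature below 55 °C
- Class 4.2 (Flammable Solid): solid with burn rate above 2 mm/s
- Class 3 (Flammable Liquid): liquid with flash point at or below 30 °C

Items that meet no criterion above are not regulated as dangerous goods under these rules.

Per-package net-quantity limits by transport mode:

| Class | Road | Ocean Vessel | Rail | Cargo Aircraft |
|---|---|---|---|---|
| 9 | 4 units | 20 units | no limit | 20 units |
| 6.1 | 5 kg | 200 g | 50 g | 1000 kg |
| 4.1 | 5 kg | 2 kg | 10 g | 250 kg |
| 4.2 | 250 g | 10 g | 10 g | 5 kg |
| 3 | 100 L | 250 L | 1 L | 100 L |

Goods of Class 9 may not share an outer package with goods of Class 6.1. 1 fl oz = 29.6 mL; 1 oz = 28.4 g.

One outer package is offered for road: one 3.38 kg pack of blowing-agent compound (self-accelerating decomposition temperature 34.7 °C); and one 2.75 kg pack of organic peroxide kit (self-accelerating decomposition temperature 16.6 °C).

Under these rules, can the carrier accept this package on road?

No

Blowing-agent compound: self-accelerating decomposition temperature 34.7 °C < 55 °C → Class 4.1 (Self-Reactive).
Self-accelerating decomposition temperature 16.6 °C meets the Class 4.1 criterion (Self-Reactive), so the organic peroxide kit is Class 4.1.
Class 4.1 net quantity: 3.38 kg + 2.75 kg = 6.13 kg.
6.13 kg > 5 kg (road limit, Class 4.1) — over the limit.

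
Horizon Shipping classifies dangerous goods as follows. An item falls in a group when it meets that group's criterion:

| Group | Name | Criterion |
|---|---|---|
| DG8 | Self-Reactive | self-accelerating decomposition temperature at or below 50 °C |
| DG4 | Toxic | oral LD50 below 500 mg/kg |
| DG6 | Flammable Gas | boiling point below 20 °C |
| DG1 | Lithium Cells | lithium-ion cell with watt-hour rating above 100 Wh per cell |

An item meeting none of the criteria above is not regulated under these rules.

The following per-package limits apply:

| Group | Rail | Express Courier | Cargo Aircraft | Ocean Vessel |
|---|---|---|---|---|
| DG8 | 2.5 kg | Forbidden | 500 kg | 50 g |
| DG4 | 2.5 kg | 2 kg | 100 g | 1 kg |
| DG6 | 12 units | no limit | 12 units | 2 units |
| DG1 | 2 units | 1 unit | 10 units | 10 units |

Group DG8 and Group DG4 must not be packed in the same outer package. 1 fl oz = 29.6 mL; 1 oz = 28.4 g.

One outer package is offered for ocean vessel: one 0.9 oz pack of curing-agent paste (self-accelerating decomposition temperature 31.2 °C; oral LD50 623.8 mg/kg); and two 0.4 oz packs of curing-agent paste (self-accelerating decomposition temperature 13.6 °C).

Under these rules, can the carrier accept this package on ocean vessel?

Curing-agent paste: self-accelerating decomposition temperature 31.2 °C ≤ 50 °C → Group DG8 (Self-Reactive).
The curing-agent paste has self-accelerating decomposition temperature 13.6 °C, which is ≤ 50 °C, so it is Group DG8 (Self-Reactive).
Total Group DG8: (one 0.9 oz pack = 25.56 g) + (two 0.4 oz packs = 22.72 g) = 48.28 g.
48.28 g is within the ocean vessel limit of 50 g for Group DG8.

Yes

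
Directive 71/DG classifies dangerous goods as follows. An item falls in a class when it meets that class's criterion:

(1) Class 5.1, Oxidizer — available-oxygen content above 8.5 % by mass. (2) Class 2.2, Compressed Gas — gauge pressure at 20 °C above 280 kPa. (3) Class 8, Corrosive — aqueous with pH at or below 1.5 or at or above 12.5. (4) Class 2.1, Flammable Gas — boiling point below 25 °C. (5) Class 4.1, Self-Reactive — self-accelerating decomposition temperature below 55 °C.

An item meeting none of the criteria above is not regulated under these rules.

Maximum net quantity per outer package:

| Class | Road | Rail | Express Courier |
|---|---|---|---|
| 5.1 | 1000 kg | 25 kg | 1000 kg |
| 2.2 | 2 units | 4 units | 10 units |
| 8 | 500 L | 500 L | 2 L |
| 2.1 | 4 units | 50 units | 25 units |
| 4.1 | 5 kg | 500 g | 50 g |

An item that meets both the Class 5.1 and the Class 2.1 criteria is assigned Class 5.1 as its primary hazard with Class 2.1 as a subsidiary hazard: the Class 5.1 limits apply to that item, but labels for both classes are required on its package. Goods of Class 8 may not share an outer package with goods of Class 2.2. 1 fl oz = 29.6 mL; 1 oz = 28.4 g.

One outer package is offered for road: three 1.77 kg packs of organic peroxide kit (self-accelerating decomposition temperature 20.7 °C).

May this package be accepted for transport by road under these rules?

No

Organic peroxide kit: self-accelerating decomposition temperature 20.7 °C < 55 °C → Class 4.1 (Self-Reactive).
Class 4.1 quantity: three 1.77 kg packs = 5.31 kg.
5.31 kg > 5 kg (road limit, Class 4.1) — over the limit.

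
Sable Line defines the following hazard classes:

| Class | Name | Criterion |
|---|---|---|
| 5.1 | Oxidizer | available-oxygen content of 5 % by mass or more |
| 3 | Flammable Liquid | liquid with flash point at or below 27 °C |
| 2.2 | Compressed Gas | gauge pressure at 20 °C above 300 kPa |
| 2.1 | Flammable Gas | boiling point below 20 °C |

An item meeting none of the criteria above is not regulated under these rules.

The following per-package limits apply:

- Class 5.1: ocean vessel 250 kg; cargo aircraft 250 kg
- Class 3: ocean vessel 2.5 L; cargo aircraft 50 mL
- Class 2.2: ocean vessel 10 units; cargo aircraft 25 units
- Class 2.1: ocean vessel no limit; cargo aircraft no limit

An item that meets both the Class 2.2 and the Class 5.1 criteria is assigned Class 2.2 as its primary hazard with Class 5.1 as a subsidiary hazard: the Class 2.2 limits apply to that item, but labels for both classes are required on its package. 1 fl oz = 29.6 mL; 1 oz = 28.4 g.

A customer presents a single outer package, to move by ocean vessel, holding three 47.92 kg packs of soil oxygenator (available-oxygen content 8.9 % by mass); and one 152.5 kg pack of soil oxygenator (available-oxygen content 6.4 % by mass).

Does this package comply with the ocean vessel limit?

The soil oxygenator has available-oxygen content 8.9 % by mass, which is ≥ 5 % by mass, so it is Class 5.1 (Oxidizer).
With available-oxygen content 6.4 % by mass (≥ 5 % by mass), the soil oxygenator falls in Class 5.1.
Class 5.1 net quantity: (three 47.92 kg packs = 143.76 kg) + 152.5 kg = 296.26 kg.
296.26 kg exceeds the ocean vessel limit of 250 kg for Class 5.1.

No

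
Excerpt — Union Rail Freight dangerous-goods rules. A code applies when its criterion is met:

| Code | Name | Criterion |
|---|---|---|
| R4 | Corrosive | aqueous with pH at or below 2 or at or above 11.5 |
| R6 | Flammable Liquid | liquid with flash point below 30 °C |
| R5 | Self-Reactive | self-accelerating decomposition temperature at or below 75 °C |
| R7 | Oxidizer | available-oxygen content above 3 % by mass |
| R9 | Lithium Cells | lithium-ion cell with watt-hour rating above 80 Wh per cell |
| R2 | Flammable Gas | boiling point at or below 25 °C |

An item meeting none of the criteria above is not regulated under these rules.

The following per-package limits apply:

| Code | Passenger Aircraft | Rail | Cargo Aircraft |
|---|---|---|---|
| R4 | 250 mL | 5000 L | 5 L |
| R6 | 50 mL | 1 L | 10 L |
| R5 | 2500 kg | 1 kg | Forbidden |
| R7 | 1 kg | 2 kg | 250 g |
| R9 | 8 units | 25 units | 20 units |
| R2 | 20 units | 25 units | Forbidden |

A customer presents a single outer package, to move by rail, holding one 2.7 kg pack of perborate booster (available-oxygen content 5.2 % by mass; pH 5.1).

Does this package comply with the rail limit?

No

Available-oxygen content 5.2 % by mass meets the Code R7 criterion (Oxidizer), so the perborate booster is Code R7.
Code R7 quantity: 2.7 kg.
That exceeds the Code R7 rail limit of 2 kg.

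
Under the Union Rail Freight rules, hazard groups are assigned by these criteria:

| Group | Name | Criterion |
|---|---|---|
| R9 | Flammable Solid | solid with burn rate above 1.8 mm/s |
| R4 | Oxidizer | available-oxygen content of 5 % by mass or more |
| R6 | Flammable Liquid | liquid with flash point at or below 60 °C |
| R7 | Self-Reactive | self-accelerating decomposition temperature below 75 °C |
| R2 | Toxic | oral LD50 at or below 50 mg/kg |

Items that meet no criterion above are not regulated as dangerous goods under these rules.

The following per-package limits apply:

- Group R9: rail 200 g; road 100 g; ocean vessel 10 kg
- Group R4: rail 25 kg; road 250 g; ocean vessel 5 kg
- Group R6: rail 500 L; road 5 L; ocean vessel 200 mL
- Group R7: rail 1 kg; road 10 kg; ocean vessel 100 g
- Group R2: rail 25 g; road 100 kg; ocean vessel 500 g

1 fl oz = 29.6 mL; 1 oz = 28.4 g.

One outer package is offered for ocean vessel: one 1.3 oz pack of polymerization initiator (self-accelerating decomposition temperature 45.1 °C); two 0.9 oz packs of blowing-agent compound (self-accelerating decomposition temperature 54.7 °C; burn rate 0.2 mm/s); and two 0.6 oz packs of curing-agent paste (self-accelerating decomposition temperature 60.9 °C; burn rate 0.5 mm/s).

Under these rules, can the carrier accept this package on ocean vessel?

No

With self-accelerating decomposition temperature 45.1 °C (< 75 °C), the polymerization initiator falls in Group R7.
With self-accelerating decomposition temperature 54.7 °C (< 75 °C), the blowing-agent compound falls in Group R7.
Curing-agent paste: self-accelerating decomposition temperature 60.9 °C < 75 °C → Group R7 (Self-Reactive).
Group R7 net quantity: (one 1.3 oz pack = 36.92 g) + (two 0.9 oz packs = 51.12 g) + (two 0.6 oz packs = 34.08 g) = 122.12 g.
That exceeds the Group R7 ocean vessel limit of 100 g.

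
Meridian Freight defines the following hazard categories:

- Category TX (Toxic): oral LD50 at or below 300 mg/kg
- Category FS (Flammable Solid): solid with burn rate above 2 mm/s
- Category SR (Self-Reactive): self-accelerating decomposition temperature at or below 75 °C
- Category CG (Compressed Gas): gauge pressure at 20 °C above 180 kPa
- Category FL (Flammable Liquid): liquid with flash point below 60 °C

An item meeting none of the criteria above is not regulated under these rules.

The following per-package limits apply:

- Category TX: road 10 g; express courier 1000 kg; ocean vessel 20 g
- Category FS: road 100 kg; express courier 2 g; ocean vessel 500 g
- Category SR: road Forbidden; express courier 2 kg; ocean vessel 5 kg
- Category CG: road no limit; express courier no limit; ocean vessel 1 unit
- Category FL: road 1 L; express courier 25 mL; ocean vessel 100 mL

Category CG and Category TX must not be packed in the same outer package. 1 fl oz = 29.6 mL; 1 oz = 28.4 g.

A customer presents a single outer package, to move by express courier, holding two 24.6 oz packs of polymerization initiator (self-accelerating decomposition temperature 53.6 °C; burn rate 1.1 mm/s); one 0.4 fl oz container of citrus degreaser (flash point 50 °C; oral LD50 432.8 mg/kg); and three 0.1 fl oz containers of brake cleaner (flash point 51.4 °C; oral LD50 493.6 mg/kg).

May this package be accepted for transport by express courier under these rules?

With self-accelerating decomposition temperature 53.6 °C (≤ 75 °C), the polymerization initiator falls in Category SR.
The citrus degreaser has flash point 50 °C, which is < 60 °C, so it is Category FL (Flammable Liquid).
The brake cleaner has flash point 51.4 °C, which is < 60 °C, so it is Category FL (Flammable Liquid).
Total Category FL: (one 0.4 fl oz container = 11.84 mL) + (three 0.1 fl oz containers = 8.88 mL) = 20.72 mL.
20.72 mL is within the express courier limit of 25 mL for Category FL.
Category SR quantity: two 24.6 oz packs = 1397.28 g.
That is within the Category SR express courier limit of 2 kg.
The segregation rule (Category CG with Category TX) does not apply to Category FL with Category SR.
Every hazard category is within its express courier limit and no segregation rule is violated.

Yes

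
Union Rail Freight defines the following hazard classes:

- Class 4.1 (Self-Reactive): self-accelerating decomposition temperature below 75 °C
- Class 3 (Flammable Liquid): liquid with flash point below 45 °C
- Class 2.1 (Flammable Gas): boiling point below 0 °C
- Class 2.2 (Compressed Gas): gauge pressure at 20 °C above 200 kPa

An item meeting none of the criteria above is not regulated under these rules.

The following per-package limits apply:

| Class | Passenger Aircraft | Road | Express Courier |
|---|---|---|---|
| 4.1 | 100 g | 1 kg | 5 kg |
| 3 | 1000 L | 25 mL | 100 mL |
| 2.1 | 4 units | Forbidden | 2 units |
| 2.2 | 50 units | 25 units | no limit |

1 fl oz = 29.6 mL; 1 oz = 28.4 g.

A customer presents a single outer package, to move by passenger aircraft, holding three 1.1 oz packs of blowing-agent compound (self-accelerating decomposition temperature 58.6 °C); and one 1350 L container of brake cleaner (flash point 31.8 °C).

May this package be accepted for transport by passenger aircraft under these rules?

The blowing-agent compound has self-accelerating decomposition temperature 58.6 °C, which is < 75 °C, so it is Class 4.1 (Self-Reactive).
The brake cleaner has flash point 31.8 °C, which is < 45 °C, so it is Class 3 (Flammable Liquid).
Class 4.1 quantity: three 1.1 oz packs = 93.72 g.
93.72 g is within the passenger aircraft limit of 100 g for Class 4.1.
Class 3 quantity: 1350 L.
That exceeds the Class 3 passenger aircraft limit of 1000 L.

No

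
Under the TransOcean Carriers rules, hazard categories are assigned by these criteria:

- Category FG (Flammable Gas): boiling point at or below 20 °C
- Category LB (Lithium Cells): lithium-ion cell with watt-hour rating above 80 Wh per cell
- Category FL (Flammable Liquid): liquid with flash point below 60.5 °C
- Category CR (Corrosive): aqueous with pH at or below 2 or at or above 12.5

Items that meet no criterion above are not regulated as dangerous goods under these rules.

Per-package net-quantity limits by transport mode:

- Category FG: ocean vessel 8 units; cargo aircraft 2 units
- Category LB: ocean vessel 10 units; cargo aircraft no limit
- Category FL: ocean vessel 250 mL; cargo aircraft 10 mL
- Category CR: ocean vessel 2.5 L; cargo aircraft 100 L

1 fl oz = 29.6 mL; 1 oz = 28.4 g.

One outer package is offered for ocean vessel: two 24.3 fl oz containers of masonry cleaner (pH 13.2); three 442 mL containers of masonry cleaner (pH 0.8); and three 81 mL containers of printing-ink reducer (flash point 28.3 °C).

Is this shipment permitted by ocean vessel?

No

With pH 13.2 (≥ 12.5), the masonry cleaner falls in Category CR.
The masonry cleaner has pH 0.8, which is ≤ 2, so it is Category CR (Corrosive).
Flash point 28.3 °C meets the Category FL criterion (Flammable Liquid), so the printing-ink reducer is Category FL.
Total Category CR: (two 24.3 fl oz containers = 1438.56 mL) + (three 442 mL containers = 1.326 L) = 2764.56 mL.
2764.56 mL > 2.5 L (ocean vessel limit, Category CR) — over the limit.
Category FL quantity: three 81 mL containers = 243 mL.
243 mL is within the ocean vessel limit of 250 mL for Category FL.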